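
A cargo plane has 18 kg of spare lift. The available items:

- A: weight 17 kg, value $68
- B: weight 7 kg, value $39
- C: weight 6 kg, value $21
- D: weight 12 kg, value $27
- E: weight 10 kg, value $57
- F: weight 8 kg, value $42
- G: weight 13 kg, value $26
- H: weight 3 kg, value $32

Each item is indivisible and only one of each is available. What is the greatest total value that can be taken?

Check high-value combinations within 18 kg:
- B+F+H: weight 7+8+3=18, value 39+42+32=113
- E+F: weight 10+8=18, value 57+42=99
- B+E: weight 7+10=17, value 39+57=96
- C+F+H: weight 6+8+3=17, value 21+42+32=95
- B+C+H: weight 7+6+3=16, value 39+21+32=92
Best: $113.

$113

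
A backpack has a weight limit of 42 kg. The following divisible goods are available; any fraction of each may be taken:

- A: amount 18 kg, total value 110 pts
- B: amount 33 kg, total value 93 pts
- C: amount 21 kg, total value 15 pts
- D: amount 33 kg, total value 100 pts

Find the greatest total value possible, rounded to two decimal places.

182.73

Take in order of value per unit:
- A (110/18 per unit): all 18 → value 110, running total 110.00
- D (100/33 per unit): 24 of 33 → value 24×100/33 = 72.7273, running total 182.73
Total 182.73.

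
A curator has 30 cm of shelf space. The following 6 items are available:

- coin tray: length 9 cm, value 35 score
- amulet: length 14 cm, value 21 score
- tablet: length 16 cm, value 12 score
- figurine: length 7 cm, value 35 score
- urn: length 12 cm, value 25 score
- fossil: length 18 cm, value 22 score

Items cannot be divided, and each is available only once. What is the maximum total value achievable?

Check high-value combinations within 30 cm:
- coin tray+figurine+urn: length 9+7+12=28, value 35+35+25=95
- coin tray+amulet+figurine: length 9+14+7=30, value 35+21+35=91
- coin tray+figurine: length 9+7=16, value 35+35=70
- figurine+urn: length 7+12=19, value 35+25=60
Best: 95 score.

95 score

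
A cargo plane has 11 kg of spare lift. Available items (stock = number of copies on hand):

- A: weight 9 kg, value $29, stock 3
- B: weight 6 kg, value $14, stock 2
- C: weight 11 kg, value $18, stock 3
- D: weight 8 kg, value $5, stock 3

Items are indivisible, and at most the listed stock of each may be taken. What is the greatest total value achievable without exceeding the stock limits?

Best selections within weight 11 and stock limits:
- 1×A: weight 9, value 29
- 1×C: weight 11, value 18
Best: $29.

$29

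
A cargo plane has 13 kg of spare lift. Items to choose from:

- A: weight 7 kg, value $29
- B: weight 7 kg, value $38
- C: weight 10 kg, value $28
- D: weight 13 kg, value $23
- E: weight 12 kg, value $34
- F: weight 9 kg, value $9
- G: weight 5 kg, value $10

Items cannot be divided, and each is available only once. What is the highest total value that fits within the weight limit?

$48

Check high-value combinations within 13 kg:
- B+G: weight 7+5=12, value 38+10=48
- A+G: weight 7+5=12, value 29+10=39
- B: weight 7, value 38
- E: weight 12, value 34
Best: $48.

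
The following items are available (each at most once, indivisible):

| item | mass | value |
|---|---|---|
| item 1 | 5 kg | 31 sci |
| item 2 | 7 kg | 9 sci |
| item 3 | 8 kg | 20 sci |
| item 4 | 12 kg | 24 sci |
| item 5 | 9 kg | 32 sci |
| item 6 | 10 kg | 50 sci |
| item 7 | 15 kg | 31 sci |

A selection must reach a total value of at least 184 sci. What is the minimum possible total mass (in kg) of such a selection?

Subsets with value ≥ 184, sorted by total mass:
- item 1+item 3+item 4+item 5+item 6+item 7: mass 59, value 188
- item 1+item 2+item 3+item 4+item 5+item 6+item 7: mass 66, value 197
Minimum mass: 59 kg.

59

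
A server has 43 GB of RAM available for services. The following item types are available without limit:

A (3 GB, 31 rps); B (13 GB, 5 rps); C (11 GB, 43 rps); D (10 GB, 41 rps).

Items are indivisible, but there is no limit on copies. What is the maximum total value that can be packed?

Best value-per-unit is A at 31/3, and filling with it alone uses memory 14×3=42. No mix of the others beats 14×31 = 434.

434 rps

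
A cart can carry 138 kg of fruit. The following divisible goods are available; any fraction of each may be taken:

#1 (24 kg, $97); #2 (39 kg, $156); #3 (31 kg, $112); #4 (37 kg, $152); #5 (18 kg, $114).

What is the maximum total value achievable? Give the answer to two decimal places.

Take in order of value per unit:
- #5 (114/18 per unit): all 18 → value 114, running total 114.00
- #4 (152/37 per unit): all 37 → value 152, running total 266.00
- #1 (97/24 per unit): all 24 → value 97, running total 363.00
- #2 (156/39 per unit): all 39 → value 156, running total 519.00
- #3 (112/31 per unit): 20 of 31 → value 20×112/31 = 72.2581, running total 591.26
Total 591.26.

591.26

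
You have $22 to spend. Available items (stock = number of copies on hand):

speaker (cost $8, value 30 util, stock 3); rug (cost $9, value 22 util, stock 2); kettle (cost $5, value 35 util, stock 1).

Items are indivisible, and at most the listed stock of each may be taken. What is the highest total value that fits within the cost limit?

Top feasible selections:
- 2×speaker + 1×kettle: cost 21, value 95
- 1×speaker + 1×rug + 1×kettle: cost 22, value 87
Best: 95 util.

95 util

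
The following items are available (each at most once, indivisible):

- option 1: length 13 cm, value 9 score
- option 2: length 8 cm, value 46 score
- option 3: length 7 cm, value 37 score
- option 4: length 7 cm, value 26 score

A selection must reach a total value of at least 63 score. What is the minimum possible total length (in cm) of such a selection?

Subsets with value ≥ 63, sorted by total length:
- option 3+option 4: length 14, value 63
- option 2+option 3: length 15, value 83
- option 2+option 4: length 15, value 72
Minimum length: 14 cm.

14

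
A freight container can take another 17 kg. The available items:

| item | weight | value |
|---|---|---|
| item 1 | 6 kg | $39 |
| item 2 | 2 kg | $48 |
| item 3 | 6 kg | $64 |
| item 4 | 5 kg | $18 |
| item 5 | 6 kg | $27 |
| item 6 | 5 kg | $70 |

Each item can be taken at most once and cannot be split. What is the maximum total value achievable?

Check high-value combinations within 17 kg:
- item 2+item 3+item 6: weight 2+6+5=13, value 48+64+70=182
- item 1+item 3+item 6: weight 6+6+5=17, value 39+64+70=173
- item 3+item 5+item 6: weight 6+6+5=17, value 64+27+70=161
Best: $182.

$182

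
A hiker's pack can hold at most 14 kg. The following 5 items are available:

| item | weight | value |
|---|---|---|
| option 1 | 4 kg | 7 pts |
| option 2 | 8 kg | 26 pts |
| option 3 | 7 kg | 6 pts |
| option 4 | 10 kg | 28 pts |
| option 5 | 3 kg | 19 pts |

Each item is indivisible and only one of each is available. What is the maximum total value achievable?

47 pts

This is a 0/1 knapsack; check combinations near the capacity.
- option 4+option 5: weight 10+3=13, value 28+19=47
- option 2+option 5: weight 8+3=11, value 26+19=45
- option 1+option 4: weight 4+10=14, value 7+28=35
- option 1+option 2: weight 4+8=12, value 7+26=33
- option 1+option 3+option 5: weight 4+7+3=14, value 7+6+19=32
Best: 47 pts.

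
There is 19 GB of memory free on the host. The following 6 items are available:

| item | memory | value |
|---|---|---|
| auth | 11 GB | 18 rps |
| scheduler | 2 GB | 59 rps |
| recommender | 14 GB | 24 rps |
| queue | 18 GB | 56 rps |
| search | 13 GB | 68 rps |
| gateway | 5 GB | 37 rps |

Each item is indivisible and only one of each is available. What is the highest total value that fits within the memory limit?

Check high-value combinations within 19 GB:
- scheduler+search: memory 2+13=15, value 59+68=127
- auth+scheduler+gateway: memory 11+2+5=18, value 18+59+37=114
- search+gateway: memory 13+5=18, value 68+37=105
- scheduler+gateway: memory 2+5=7, value 59+37=96
Best: 127 rps.

127 rps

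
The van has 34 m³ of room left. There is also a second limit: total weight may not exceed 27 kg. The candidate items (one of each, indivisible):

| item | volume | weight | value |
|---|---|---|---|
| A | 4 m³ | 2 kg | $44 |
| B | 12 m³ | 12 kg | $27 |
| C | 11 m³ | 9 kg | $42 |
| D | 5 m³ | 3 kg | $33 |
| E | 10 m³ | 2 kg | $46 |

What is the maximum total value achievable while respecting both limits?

$165

Feasible sets respecting both limits:
- A+C+D+E: volume 30, weight 16, value 165
- A+B+D+E: volume 31, weight 19, value 150
- A+B+C+D: volume 32, weight 26, value 146
- A+C+E: volume 25, weight 13, value 132
Best: $165.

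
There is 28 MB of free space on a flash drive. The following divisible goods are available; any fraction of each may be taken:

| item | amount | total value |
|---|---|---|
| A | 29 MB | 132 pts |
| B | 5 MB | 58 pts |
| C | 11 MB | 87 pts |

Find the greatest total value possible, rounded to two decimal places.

199.62

Take in order of value per unit:
- B (58/5 per unit): all 5 → value 58, running total 58.00
- C (87/11 per unit): all 11 → value 87, running total 145.00
- A (132/29 per unit): 12 of 29 → value 12×132/29 = 54.6207, running total 199.62
Total 199.62.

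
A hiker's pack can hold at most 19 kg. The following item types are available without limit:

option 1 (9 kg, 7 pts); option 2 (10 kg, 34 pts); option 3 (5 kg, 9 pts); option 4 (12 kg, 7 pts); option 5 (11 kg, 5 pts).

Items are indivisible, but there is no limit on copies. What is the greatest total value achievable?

43 pts

Best value-per-unit is option 2 at 34/10; filling with it alone gives 1×34 = 34.
Optimal mix: 1×option 2 + 1×option 3 → weight 15, value 43.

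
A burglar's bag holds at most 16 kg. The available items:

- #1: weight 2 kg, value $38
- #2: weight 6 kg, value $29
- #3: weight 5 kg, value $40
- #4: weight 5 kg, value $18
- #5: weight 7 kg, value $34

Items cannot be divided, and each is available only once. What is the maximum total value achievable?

$112

Check high-value combinations within 16 kg:
- #1+#3+#5: weight 2+5+7=14, value 38+40+34=112
- #1+#2+#3: weight 2+6+5=13, value 38+29+40=107
- #1+#2+#5: weight 2+6+7=15, value 38+29+34=101
- #1+#3+#4: weight 2+5+5=12, value 38+40+18=96
Best: $112.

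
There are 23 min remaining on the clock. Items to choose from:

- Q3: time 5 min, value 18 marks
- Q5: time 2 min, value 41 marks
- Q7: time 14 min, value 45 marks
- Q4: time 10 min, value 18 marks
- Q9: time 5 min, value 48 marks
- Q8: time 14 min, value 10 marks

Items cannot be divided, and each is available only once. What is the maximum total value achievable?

This is a 0/1 knapsack; check combinations near the capacity.
- Q5+Q7+Q9: time 2+14+5=21, value 41+45+48=134
- Q3+Q5+Q4+Q9: time 5+2+10+5=22, value 18+41+18+48=125
- Q3+Q5+Q9: time 5+2+5=12, value 18+41+48=107
- Q5+Q4+Q9: time 2+10+5=17, value 41+18+48=107
Best: 134 marks.

134 marks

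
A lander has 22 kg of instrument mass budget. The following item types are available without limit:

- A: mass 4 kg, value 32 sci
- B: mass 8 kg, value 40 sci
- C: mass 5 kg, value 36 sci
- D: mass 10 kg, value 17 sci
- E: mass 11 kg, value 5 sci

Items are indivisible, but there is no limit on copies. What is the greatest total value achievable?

Best value-per-unit is A at 32/4; filling with it alone gives 5×32 = 160.
Optimal mix: 3×A + 2×C → mass 22, value 168.

168 sci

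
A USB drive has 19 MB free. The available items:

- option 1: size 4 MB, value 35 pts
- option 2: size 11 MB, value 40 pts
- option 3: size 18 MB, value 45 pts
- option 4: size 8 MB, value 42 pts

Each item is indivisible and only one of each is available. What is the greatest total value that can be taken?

82 pts

This is a 0/1 knapsack; check combinations near the capacity.
- option 2+option 4: size 11+8=19, value 40+42=82
- option 1+option 4: size 4+8=12, value 35+42=77
- option 1+option 2: size 4+11=15, value 35+40=75
Best: 82 pts.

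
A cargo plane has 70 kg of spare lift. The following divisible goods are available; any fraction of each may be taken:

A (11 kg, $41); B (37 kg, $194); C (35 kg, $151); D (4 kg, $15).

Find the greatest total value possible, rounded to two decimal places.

336.37

Take in order of value per unit:
- B (194/37 per unit): all 37 → value 194, running total 194.00
- C (151/35 per unit): 33 of 35 → value 33×151/35 = 142.3714, running total 336.37
Total 336.37.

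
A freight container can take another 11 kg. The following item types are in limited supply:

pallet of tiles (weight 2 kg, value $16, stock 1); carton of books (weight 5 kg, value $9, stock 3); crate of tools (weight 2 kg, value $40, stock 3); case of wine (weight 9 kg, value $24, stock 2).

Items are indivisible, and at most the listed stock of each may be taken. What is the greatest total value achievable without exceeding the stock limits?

Top feasible selections:
- 1×pallet of tiles + 3×crate of tools: weight 8, value 136
- 1×carton of books + 3×crate of tools: weight 11, value 129
Best: $136.

$136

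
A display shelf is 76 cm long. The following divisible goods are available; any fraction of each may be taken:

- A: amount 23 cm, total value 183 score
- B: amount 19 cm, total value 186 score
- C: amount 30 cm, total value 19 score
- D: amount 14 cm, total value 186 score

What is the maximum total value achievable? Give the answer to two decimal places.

Take in order of value per unit:
- D (186/14 per unit): all 14 → value 186, running total 186.00
- B (186/19 per unit): all 19 → value 186, running total 372.00
- A (183/23 per unit): all 23 → value 183, running total 555.00
- C (19/30 per unit): 20 of 30 → value 20×19/30 = 12.6667, running total 567.67
Total 567.67.

567.67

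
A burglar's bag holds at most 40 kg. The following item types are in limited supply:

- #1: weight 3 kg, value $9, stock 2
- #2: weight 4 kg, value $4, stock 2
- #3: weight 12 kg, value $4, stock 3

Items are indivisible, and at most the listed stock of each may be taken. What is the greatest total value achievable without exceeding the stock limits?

Top feasible selections:
- 2×#1 + 2×#2 + 2×#3: weight 38, value 34
- 2×#1 + 2×#2 + 1×#3: weight 26, value 30
- 2×#1 + 1×#2 + 2×#3: weight 34, value 30
Best: $34.

$34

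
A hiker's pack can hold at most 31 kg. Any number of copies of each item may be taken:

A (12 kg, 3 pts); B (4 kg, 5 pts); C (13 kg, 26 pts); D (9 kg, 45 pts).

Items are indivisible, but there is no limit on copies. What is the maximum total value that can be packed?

Best value-per-unit is D at 45/9; filling with it alone gives 3×45 = 135.
Optimal mix: 1×B + 3×D → weight 31, value 140.

140 pts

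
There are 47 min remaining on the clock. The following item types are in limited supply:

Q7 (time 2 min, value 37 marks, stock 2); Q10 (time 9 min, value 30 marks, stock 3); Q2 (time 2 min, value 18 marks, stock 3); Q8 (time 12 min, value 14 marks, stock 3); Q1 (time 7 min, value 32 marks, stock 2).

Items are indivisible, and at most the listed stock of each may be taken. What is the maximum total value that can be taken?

252 marks

Top feasible selections:
- 2×Q7 + 2×Q10 + 3×Q2 + 2×Q1: time 42, value 252
- 2×Q7 + 3×Q10 + 3×Q2 + 1×Q1: time 44, value 250
- 2×Q7 + 3×Q10 + 1×Q2 + 2×Q1: time 47, value 246
- 2×Q7 + 1×Q10 + 3×Q2 + 1×Q8 + 2×Q1: time 45, value 236
Best: 252 marks.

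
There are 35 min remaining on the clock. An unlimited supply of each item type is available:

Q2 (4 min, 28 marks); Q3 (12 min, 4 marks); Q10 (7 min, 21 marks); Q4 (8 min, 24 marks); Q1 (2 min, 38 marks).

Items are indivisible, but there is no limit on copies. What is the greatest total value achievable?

Best value-per-unit is Q1 at 38/2, and filling with it alone uses time 17×2=34. No mix of the others beats 17×38 = 646.

646 marks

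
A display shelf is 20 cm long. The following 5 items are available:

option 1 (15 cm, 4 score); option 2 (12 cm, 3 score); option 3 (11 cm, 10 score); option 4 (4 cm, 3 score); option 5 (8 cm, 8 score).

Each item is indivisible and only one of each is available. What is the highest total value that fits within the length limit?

Check high-value combinations within 20 cm:
- option 3+option 5: length 11+8=19, value 10+8=18
- option 3+option 4: length 11+4=15, value 10+3=13
- option 4+option 5: length 4+8=12, value 3+8=11
- option 2+option 5: length 12+8=20, value 3+8=11
Best: 18 score.

18 score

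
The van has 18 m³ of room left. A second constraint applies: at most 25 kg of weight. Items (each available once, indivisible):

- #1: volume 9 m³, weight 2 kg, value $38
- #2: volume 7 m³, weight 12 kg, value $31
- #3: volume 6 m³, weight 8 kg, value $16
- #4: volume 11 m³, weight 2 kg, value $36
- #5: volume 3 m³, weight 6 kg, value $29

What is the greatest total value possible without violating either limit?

$83

Feasible sets respecting both limits:
- #1+#3+#5: volume 18, weight 16, value 83
- #1+#2: volume 16, weight 14, value 69
- #2+#4: volume 18, weight 14, value 67
- #1+#5: volume 12, weight 8, value 67
Best: $83.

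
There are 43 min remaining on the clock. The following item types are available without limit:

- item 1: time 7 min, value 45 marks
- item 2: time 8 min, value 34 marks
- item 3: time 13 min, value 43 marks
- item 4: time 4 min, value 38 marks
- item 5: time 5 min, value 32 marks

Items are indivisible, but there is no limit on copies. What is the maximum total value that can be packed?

387 marks

Best value-per-unit is item 4 at 38/4; filling with it alone gives 10×38 = 380.
Optimal mix: 1×item 1 + 9×item 4 → time 43, value 387.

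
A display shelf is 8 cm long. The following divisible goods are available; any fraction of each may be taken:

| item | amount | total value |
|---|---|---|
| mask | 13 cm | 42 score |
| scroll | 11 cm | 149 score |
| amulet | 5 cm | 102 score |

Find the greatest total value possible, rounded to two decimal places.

142.64

Take in order of value per unit:
- amulet (102/5 per unit): all 5 → value 102, running total 102.00
- scroll (149/11 per unit): 3 of 11 → value 3×149/11 = 40.6364, running total 142.64
Total 142.64.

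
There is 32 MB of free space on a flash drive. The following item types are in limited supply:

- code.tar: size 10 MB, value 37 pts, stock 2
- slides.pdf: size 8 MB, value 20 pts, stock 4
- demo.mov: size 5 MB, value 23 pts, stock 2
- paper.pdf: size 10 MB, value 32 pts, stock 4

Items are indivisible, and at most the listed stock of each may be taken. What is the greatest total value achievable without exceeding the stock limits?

Top feasible selections:
- 2×code.tar + 2×demo.mov: size 30, value 120
- 1×code.tar + 2×demo.mov + 1×paper.pdf: size 30, value 115
Best: 120 pts.

120 pts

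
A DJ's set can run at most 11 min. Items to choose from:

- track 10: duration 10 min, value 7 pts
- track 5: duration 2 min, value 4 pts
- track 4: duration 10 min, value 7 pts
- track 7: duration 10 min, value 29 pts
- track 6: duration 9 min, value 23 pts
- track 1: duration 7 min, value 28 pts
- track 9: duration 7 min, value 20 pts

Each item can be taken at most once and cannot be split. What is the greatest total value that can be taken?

Check high-value combinations within 11 min:
- track 5+track 1: duration 2+7=9, value 4+28=32
- track 7: duration 10, value 29
- track 1: duration 7, value 28
- track 5+track 6: duration 2+9=11, value 4+23=27
- track 5+track 9: duration 2+7=9, value 4+20=24
Best: 32 pts.

32 pts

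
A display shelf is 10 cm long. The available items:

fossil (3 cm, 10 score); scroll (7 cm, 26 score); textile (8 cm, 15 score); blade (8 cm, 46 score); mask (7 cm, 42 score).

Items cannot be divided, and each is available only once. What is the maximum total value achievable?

Check high-value combinations within 10 cm:
- fossil+mask: length 3+7=10, value 10+42=52
- blade: length 8, value 46
- mask: length 7, value 42
- fossil+scroll: length 3+7=10, value 10+26=36
- scroll: length 7, value 26
Best: 52 score.

52 score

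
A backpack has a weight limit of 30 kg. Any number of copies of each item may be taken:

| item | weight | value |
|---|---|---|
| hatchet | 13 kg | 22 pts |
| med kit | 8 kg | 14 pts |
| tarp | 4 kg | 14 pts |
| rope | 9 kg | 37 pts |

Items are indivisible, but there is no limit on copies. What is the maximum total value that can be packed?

Best value-per-unit is rope at 37/9; filling with it alone gives 3×37 = 111.
Optimal mix: 3×tarp + 2×rope → weight 30, value 116.

116 pts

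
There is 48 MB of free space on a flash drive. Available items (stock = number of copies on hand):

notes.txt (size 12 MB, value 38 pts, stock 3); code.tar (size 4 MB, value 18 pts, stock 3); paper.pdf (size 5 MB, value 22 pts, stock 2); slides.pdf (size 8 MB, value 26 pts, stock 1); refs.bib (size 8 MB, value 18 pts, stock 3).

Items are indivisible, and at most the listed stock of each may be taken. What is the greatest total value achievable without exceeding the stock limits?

Best selections within size 48 and stock limits:
- 2×notes.txt + 3×code.tar + 2×paper.pdf: size 46, value 174
- 3×notes.txt + 3×code.tar: size 48, value 168
Best: 174 pts.

174 pts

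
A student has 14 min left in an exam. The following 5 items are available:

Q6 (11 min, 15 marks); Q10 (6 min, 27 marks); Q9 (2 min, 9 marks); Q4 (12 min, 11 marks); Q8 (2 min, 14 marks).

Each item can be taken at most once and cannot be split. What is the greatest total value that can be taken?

50 marks

Check high-value combinations within 14 min:
- Q10+Q9+Q8: time 6+2+2=10, value 27+9+14=50
- Q10+Q8: time 6+2=8, value 27+14=41
- Q10+Q9: time 6+2=8, value 27+9=36
Best: 50 marks.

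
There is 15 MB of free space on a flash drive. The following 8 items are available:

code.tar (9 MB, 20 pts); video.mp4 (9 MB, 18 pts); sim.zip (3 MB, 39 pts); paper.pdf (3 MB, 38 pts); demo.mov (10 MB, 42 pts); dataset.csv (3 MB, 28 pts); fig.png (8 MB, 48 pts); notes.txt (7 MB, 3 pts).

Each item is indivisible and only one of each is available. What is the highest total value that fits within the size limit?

This is a 0/1 knapsack; check combinations near the capacity.
- sim.zip+paper.pdf+fig.png: size 3+3+8=14, value 39+38+48=125
- sim.zip+dataset.csv+fig.png: size 3+3+8=14, value 39+28+48=115
- paper.pdf+dataset.csv+fig.png: size 3+3+8=14, value 38+28+48=114
- sim.zip+paper.pdf+dataset.csv: size 3+3+3=9, value 39+38+28=105
- code.tar+sim.zip+paper.pdf: size 9+3+3=15, value 20+39+38=97
Best: 125 pts.

125 pts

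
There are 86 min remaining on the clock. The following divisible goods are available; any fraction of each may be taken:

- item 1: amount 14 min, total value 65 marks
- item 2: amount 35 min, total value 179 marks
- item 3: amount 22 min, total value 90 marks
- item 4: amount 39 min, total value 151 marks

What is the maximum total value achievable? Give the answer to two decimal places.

392.08

Take in order of value per unit:
- item 2 (179/35 per unit): all 35 → value 179, running total 179.00
- item 1 (65/14 per unit): all 14 → value 65, running total 244.00
- item 3 (90/22 per unit): all 22 → value 90, running total 334.00
- item 4 (151/39 per unit): 15 of 39 → value 15×151/39 = 58.0769, running total 392.08
Total 392.08.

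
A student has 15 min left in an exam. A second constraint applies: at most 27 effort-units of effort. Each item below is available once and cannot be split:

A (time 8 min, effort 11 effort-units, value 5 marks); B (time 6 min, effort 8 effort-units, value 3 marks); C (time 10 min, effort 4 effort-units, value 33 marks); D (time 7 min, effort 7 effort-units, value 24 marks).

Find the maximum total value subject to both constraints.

33 marks

Feasible sets respecting both limits:
- C: time 10, effort 4, value 33
- A+D: time 15, effort 18, value 29
- B+D: time 13, effort 15, value 27
Best: 33 marks.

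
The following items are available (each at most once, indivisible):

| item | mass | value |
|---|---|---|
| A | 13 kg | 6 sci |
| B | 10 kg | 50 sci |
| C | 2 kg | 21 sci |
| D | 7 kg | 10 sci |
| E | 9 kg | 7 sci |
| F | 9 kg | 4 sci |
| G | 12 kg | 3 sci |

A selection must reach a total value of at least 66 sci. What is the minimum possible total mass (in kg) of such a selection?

Subsets with value ≥ 66, sorted by total mass:
- B+C: mass 12, value 71
- B+C+D: mass 19, value 81
Minimum mass: 12 kg.

12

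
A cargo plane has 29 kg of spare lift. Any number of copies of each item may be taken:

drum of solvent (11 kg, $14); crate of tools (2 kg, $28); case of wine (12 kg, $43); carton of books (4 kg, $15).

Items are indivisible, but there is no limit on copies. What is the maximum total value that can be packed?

$392

Best value-per-unit is crate of tools at 28/2, and filling with it alone uses weight 14×2=28. No mix of the others beats 14×28 = 392.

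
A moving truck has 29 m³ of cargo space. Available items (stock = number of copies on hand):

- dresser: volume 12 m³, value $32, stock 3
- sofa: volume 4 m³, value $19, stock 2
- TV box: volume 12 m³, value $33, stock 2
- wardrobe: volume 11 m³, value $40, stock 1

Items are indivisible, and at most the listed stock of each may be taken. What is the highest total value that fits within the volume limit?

Best selections within volume 29 and stock limits:
- 1×sofa + 1×TV box + 1×wardrobe: volume 27, value 92
- 1×dresser + 1×sofa + 1×wardrobe: volume 27, value 91
- 1×sofa + 2×TV box: volume 28, value 85
Best: $92.

$92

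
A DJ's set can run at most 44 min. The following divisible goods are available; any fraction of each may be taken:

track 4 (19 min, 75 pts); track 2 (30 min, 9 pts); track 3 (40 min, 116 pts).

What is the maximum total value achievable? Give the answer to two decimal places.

Take in order of value per unit:
- track 4 (75/19 per unit): all 19 → value 75, running total 75.00
- track 3 (116/40 per unit): 25 of 40 → value 25×116/40 = 72.5000, running total 147.50
Total 147.50.

147.50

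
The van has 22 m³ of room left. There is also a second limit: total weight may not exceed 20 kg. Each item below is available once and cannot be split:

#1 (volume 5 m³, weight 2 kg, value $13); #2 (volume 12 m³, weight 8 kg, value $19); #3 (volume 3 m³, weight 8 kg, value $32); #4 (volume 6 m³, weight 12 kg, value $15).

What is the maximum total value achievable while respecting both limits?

$64

Feasible sets respecting both limits:
- #1+#2+#3: volume 20, weight 18, value 64
- #2+#3: volume 15, weight 16, value 51
- #3+#4: volume 9, weight 20, value 47
Best: $64.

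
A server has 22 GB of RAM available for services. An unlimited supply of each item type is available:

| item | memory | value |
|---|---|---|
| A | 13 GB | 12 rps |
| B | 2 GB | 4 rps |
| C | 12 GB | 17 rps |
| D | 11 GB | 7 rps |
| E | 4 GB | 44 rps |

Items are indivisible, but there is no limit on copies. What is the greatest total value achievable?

224 rps

Best value-per-unit is E at 44/4; filling with it alone gives 5×44 = 220.
Optimal mix: 1×B + 5×E → memory 22, value 224.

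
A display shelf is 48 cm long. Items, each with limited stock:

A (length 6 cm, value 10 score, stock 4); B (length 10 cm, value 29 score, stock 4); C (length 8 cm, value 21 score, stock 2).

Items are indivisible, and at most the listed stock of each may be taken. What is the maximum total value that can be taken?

137 score

Best selections within length 48 and stock limits:
- 4×B + 1×C: length 48, value 137
- 3×B + 2×C: length 46, value 129
- 1×A + 4×B: length 46, value 126
Best: 137 score.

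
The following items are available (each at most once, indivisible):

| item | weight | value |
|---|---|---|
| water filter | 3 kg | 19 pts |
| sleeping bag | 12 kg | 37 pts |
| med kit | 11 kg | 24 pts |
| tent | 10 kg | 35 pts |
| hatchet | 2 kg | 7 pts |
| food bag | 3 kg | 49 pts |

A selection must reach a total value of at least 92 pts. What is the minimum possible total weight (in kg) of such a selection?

Subsets with value ≥ 92, sorted by total weight:
- water filter+tent+food bag: weight 16, value 103
- sleeping bag+hatchet+food bag: weight 17, value 93
- water filter+med kit+food bag: weight 17, value 92
- water filter+tent+hatchet+food bag: weight 18, value 110
Minimum weight: 16 kg.

16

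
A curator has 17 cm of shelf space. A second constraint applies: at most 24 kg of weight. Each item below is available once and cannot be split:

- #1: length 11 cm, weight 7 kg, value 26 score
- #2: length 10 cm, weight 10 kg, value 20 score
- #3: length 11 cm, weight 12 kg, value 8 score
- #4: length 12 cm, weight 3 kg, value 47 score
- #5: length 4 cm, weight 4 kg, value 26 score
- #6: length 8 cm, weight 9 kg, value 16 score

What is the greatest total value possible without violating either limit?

73 score

Feasible sets respecting both limits:
- #4+#5: length 16, weight 7, value 73
- #1+#5: length 15, weight 11, value 52
- #4: length 12, weight 3, value 47
- #2+#5: length 14, weight 14, value 46
Best: 73 score.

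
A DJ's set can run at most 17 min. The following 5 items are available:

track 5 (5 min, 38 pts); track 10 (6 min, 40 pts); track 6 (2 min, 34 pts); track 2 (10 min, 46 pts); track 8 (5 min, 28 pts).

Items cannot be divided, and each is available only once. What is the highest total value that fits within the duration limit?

118 pts

Check high-value combinations within 17 min:
- track 5+track 6+track 2: duration 5+2+10=17, value 38+34+46=118
- track 5+track 10+track 6: duration 5+6+2=13, value 38+40+34=112
- track 6+track 2+track 8: duration 2+10+5=17, value 34+46+28=108
- track 5+track 10+track 8: duration 5+6+5=16, value 38+40+28=106
- track 10+track 6+track 8: duration 6+2+5=13, value 40+34+28=102
Best: 118 pts.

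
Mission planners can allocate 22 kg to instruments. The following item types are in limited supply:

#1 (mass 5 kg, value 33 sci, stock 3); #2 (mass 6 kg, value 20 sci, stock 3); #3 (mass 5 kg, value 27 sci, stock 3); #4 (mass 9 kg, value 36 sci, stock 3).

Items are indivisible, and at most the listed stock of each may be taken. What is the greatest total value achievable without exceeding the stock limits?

126 sci

Best selections within mass 22 and stock limits:
- 3×#1 + 1×#3: mass 20, value 126
- 2×#1 + 2×#3: mass 20, value 120
- 3×#1 + 1×#2: mass 21, value 119
Best: 126 sci.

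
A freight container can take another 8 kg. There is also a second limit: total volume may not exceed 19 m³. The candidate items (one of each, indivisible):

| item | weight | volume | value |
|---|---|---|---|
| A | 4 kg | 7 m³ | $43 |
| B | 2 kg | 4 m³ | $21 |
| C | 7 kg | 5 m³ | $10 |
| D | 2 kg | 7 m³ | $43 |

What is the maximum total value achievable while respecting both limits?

Feasible sets respecting both limits:
- A+B+D: weight 8, volume 18, value 107
- A+D: weight 6, volume 14, value 86
- A+B: weight 6, volume 11, value 64
Best: $107.

$107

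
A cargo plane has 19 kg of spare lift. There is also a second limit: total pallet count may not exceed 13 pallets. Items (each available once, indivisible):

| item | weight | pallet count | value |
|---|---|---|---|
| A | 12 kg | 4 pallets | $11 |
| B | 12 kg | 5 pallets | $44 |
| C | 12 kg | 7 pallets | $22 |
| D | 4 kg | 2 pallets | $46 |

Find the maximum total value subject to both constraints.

$90

Feasible sets respecting both limits:
- B+D: weight 16, pallet count 7, value 90
- C+D: weight 16, pallet count 9, value 68
- A+D: weight 16, pallet count 6, value 57
- D: weight 4, pallet count 2, value 46
Best: $90.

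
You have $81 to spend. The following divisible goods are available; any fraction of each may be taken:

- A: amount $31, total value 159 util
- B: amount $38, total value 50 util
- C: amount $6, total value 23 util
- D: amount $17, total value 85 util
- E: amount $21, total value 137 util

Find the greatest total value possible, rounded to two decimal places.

Take in order of value per unit:
- E (137/21 per unit): all 21 → value 137, running total 137.00
- A (159/31 per unit): all 31 → value 159, running total 296.00
- D (85/17 per unit): all 17 → value 85, running total 381.00
- C (23/6 per unit): all 6 → value 23, running total 404.00
- B (50/38 per unit): 6 of 38 → value 6×50/38 = 7.8947, running total 411.89
Total 411.89.

411.89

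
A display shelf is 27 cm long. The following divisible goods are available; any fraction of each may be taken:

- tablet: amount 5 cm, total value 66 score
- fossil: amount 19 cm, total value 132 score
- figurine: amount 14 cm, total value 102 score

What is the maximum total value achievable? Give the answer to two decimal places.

223.58

Take in order of value per unit:
- tablet (66/5 per unit): all 5 → value 66, running total 66.00
- figurine (102/14 per unit): all 14 → value 102, running total 168.00
- fossil (132/19 per unit): 8 of 19 → value 8×132/19 = 55.5789, running total 223.58
Total 223.58.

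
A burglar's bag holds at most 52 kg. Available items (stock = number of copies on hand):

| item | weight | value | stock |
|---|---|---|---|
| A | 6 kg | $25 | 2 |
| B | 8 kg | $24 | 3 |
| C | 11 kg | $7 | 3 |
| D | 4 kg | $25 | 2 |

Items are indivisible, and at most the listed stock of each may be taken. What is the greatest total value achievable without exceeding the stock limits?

Top feasible selections:
- 2×A + 3×B + 2×D: weight 44, value 172
- 2×A + 2×B + 1×C + 2×D: weight 47, value 155
- 1×A + 3×B + 1×C + 2×D: weight 49, value 154
Best: $172.

$172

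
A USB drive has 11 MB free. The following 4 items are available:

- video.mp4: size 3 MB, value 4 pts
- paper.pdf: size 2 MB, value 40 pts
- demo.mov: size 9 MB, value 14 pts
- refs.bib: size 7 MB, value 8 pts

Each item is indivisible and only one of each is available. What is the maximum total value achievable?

54 pts

This is a 0/1 knapsack; check combinations near the capacity.
- paper.pdf+demo.mov: size 2+9=11, value 40+14=54
- paper.pdf+refs.bib: size 2+7=9, value 40+8=48
- video.mp4+paper.pdf: size 3+2=5, value 4+40=44
- paper.pdf: size 2, value 40
- demo.mov: size 9, value 14
Best: 54 pts.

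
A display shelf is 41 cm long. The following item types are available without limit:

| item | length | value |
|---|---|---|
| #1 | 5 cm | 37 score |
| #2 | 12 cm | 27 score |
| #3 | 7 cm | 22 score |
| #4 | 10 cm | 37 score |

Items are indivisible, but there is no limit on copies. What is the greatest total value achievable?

Best value-per-unit is #1 at 37/5, and filling with it alone uses length 8×5=40. No mix of the others beats 8×37 = 296.

296 score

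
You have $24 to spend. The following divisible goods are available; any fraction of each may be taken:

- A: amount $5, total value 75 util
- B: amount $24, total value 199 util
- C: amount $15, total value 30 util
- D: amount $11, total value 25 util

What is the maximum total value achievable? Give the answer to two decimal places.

232.54

Take in order of value per unit:
- A (75/5 per unit): all 5 → value 75, running total 75.00
- B (199/24 per unit): 19 of 24 → value 19×199/24 = 157.5417, running total 232.54
Total 232.54.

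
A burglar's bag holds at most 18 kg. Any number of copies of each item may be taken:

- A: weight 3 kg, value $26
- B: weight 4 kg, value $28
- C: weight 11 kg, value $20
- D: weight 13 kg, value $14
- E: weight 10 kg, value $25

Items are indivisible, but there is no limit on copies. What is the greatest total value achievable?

Best value-per-unit is A at 26/3, and filling with it alone uses weight 6×3=18. No mix of the others beats 6×26 = 156.

$156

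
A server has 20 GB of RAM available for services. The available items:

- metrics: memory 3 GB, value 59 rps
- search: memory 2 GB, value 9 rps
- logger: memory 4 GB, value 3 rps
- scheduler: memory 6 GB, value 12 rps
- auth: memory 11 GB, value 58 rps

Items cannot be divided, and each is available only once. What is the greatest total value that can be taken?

129 rps

Check high-value combinations within 20 GB:
- metrics+search+logger+auth: memory 3+2+4+11=20, value 59+9+3+58=129
- metrics+scheduler+auth: memory 3+6+11=20, value 59+12+58=129
- metrics+search+auth: memory 3+2+11=16, value 59+9+58=126
- metrics+logger+auth: memory 3+4+11=18, value 59+3+58=120
- metrics+auth: memory 3+11=14, value 59+58=117
Best: 129 rps.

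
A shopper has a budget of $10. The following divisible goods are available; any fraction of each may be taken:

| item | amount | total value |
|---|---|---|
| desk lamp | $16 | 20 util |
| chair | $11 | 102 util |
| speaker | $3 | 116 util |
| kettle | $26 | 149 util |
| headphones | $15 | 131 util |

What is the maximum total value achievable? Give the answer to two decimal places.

180.91

Take in order of value per unit:
- speaker (116/3 per unit): all 3 → value 116, running total 116.00
- chair (102/11 per unit): 7 of 11 → value 7×102/11 = 64.9091, running total 180.91
Total 180.91.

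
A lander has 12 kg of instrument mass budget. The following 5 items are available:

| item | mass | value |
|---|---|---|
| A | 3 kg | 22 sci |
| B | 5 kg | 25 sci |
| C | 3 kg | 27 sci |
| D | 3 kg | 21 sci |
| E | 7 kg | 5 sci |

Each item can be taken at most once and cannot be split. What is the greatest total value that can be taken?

Check high-value combinations within 12 kg:
- A+B+C: mass 3+5+3=11, value 22+25+27=74
- B+C+D: mass 5+3+3=11, value 25+27+21=73
- A+C+D: mass 3+3+3=9, value 22+27+21=70
- A+B+D: mass 3+5+3=11, value 22+25+21=68
Best: 74 sci.

74 sci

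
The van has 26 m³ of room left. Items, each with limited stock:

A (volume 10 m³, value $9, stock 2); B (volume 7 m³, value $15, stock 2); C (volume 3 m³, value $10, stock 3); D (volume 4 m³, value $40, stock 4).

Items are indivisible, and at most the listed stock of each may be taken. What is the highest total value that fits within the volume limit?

Best selections within volume 26 and stock limits:
- 3×C + 4×D: volume 25, value 190
- 1×B + 1×C + 4×D: volume 26, value 185
- 2×C + 4×D: volume 22, value 180
Best: $190.

$190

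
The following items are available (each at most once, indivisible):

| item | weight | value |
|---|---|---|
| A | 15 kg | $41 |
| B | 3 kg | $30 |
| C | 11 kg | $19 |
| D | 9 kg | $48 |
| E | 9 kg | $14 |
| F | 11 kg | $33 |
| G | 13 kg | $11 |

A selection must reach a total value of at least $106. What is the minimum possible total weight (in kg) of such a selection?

Subsets with value ≥ 106, sorted by total weight:
- B+D+F: weight 23, value 111
- A+B+D: weight 27, value 119
Minimum weight: 23 kg.

23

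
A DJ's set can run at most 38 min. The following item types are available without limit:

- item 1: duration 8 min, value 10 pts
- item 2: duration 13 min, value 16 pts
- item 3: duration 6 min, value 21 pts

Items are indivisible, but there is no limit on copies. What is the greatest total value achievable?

Best value-per-unit is item 3 at 21/6, and filling with it alone uses duration 6×6=36. No mix of the others beats 6×21 = 126.

126 pts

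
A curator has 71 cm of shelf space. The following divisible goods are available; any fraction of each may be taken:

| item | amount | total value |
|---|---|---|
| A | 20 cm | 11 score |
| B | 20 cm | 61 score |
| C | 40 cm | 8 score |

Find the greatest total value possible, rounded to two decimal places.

78.20

Take in order of value per unit:
- B (61/20 per unit): all 20 → value 61, running total 61.00
- A (11/20 per unit): all 20 → value 11, running total 72.00
- C (8/40 per unit): 31 of 40 → value 31×8/40 = 6.2000, running total 78.20
Total 78.20.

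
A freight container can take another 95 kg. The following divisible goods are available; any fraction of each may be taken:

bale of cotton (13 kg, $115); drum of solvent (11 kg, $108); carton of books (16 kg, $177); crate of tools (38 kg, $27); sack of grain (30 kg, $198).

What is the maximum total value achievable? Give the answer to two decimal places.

615.76

Take in order of value per unit:
- carton of books (177/16 per unit): all 16 → value 177, running total 177.00
- drum of solvent (108/11 per unit): all 11 → value 108, running total 285.00
- bale of cotton (115/13 per unit): all 13 → value 115, running total 400.00
- sack of grain (198/30 per unit): all 30 → value 198, running total 598.00
- crate of tools (27/38 per unit): 25 of 38 → value 25×27/38 = 17.7632, running total 615.76
Total 615.76.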